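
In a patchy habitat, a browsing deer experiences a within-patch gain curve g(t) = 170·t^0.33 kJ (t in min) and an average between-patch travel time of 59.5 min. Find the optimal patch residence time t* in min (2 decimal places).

29.31 min

Optimal t* satisfies g'(t*) = g(t*)/(T + t*).
g'(t) = 0.33·170·t^-0.67. Setting 0.33·170·t^-0.67 = 170·t^0.33/(59.5+t) gives 0.33(59.5+t) = t, so 0.67·t = 0.33×59.5.
t* = 0.33×59.5/0.67 = 29.31 min.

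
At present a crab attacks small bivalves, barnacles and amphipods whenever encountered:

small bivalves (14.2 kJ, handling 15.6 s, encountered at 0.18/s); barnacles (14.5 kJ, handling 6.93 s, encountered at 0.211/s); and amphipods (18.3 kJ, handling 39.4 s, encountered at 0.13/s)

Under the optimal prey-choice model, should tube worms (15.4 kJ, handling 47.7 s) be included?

On small bivalves, barnacles and amphipods alone, R = ΣλE/(1+Σλh) = 7.994/10.39 = 0.7693 kJ/s.
tube worms: E/h = 15.4/47.7 = 0.3229 kJ/s.
Since 0.3229 < R, time spent handling tube worms is better spent searching.

No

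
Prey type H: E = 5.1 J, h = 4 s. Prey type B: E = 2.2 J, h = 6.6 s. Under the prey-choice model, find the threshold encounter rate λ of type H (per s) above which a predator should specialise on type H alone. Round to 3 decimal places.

Drop type B once their profitability E₂/h₂ falls below the rate achievable on type H alone: E₂/h₂ = λE₁/(1 + λh₁).
Solve for λ: λE₁h₂ = E₂(1 + λh₁) → λ(E₁h₂ − E₂h₁) = E₂ → λ = E₂/(E₁h₂ − E₂h₁).
λ = 2.2/(5.1×6.6 − 2.2×4) = 2.2/24.86 = 0.0885 per s.

0.088 per s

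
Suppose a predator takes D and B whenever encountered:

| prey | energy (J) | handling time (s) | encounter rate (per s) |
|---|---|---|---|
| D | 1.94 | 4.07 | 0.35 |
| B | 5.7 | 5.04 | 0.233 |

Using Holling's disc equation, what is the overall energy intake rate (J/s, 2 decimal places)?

0.56 J/s

Energy encountered per unit search time: 0.35×1.94 + 0.233×5.7 = 2.007 J/s.
Handling time per unit search time: 0.35×4.07 + 0.233×5.04 = 2.599.
Rate = 2.007/(1 + 2.599) = 0.5577 J/s.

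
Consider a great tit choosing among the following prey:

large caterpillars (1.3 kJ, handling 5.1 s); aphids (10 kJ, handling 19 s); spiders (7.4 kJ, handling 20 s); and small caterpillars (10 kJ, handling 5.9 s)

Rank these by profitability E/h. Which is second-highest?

Profitability E/h (kJ/s): large caterpillars = 1.3/5.1 = 0.255, aphids = 10/19 = 0.526, spiders = 7.4/20 = 0.37, small caterpillars = 10/5.9 = 1.69.
Ranked: small caterpillars > aphids > spiders > large caterpillars.

aphids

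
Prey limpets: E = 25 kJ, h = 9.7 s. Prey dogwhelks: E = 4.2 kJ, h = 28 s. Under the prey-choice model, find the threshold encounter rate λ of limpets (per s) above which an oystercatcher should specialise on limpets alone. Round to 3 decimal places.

The zero-one rule: include dogwhelks iff E₂/h₂ > λE₁/(1+λh₁). Equality gives the switch point.
λE₁h₂ = E₂ + λE₂h₁ ⇒ λ = E₂/(E₁h₂ − E₂h₁) = 4.2/(700 − 40.74) = 0.006371 per s.

0.006 per s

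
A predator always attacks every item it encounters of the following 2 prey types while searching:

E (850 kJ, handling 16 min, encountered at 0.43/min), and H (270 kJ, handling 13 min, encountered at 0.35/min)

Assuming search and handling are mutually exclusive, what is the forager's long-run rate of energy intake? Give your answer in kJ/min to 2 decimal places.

37.01 kJ/min

R = (0.43×850 + 0.35×270) / (1 + 0.43×16 + 0.35×13) = 460/12.43 = 37.01 kJ/min.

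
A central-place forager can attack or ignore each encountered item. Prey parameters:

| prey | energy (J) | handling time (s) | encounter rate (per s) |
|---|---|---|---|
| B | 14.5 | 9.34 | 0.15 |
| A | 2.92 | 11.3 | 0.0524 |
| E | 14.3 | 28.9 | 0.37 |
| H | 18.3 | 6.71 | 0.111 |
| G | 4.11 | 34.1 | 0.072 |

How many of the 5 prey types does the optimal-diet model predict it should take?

2

Profitabilities (E/h, J/s): H 2.73, B 1.55, E 0.495, A 0.258, G 0.121. Add prey in this order while the next type's profitability exceeds the intake rate on those already taken.
Rate on top 1: 1.164. B: 1.55 > 1.164 → include.
Rate on top 2: 1.337. E: 0.495 < 1.337 → exclude; stop.
Optimal diet: H, B — 2 of 5 types.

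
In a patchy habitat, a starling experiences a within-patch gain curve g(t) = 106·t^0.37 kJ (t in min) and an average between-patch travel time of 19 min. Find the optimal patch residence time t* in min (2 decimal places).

By the marginal value theorem, leave when the instantaneous gain rate g'(t) equals the habitat-wide average g(t)/(T + t).
g'(t) = 0.37·106·t^-0.63. Setting 0.37·106·t^-0.63 = 106·t^0.37/(19+t) gives 0.37(19+t) = t, so 0.63·t = 0.37×19.
t* = 0.37×19/0.63 = 11.16 min.

11.16 min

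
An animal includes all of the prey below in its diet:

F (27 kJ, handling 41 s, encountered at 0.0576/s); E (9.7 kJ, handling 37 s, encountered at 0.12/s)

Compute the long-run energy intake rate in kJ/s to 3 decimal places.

R = (0.0576×27 + 0.12×9.7) / (1 + 0.0576×41 + 0.12×37) = 2.719/7.802 = 0.3485 kJ/s.

0.349 kJ/s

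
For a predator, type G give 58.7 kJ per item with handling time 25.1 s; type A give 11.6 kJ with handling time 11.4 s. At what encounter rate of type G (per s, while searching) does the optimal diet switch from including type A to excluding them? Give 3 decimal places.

At the threshold, the rate on type G alone equals the profitability of type A: λ·58.7/(1 + λ·25.1) = 11.6/11.4 = 1.018.
Rearranging, λ(58.7 − 1.018×25.1) = 1.018, so λ = 1.018/33.16 = 0.03069 per s.

0.031 per s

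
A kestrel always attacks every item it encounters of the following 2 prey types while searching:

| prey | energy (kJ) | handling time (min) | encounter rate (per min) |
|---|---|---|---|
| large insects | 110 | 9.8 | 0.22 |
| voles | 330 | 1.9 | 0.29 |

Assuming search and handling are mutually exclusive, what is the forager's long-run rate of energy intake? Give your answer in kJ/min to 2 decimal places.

R = Σλ_iE_i / (1 + Σλ_ih_i)
Numerator: 0.22×110 + 0.29×330 = 119.9
Denominator: 1 + 0.22×9.8 + 0.29×1.9 = 3.707
R = 119.9/3.707 = 32.34 kJ/min

32.34 kJ/min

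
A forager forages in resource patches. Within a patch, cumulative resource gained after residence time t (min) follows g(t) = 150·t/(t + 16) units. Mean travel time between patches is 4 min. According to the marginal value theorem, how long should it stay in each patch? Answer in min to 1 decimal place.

By the marginal value theorem, leave when the instantaneous gain rate g'(t) equals the habitat-wide average g(t)/(T + t).
g'(t) = 150·16/(t + 16)². Setting 150·16/(t+16)² = 150t/[(t+16)(4+t)] gives 16(4+t) = t(t+16), so t² = 16×4 = 64.
t* = √64 = 8 min.

8.0 min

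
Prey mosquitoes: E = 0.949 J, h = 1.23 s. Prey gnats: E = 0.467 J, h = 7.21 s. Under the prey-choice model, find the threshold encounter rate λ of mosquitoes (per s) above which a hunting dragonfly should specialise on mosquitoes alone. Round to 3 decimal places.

0.075 per s

Drop gnats once their profitability E₂/h₂ falls below the rate achievable on mosquitoes alone: E₂/h₂ = λE₁/(1 + λh₁).
Solve for λ: λE₁h₂ = E₂(1 + λh₁) → λ(E₁h₂ − E₂h₁) = E₂ → λ = E₂/(E₁h₂ − E₂h₁).
λ = 0.467/(0.949×7.21 − 0.467×1.23) = 0.467/6.268 = 0.07451 per s.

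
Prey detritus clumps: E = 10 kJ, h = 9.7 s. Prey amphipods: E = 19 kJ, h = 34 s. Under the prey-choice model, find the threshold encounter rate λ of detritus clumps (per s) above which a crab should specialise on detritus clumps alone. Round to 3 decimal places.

Drop amphipods once their profitability E₂/h₂ falls below the rate achievable on detritus clumps alone: E₂/h₂ = λE₁/(1 + λh₁).
Solve for λ: λE₁h₂ = E₂(1 + λh₁) → λ(E₁h₂ − E₂h₁) = E₂ → λ = E₂/(E₁h₂ − E₂h₁).
λ = 19/(10×34 − 19×9.7) = 19/155.7 = 0.122 per s.

0.122 per s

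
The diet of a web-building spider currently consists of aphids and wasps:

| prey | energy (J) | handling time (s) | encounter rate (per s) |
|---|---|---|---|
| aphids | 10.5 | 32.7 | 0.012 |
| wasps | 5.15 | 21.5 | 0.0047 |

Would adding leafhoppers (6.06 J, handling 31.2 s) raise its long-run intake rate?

Intake rate on the current diet: R = (0.012×10.5 + 0.0047×5.15) / (1 + 0.012×32.7 + 0.0047×21.5) = 0.1502/1.493 = 0.1006 J/s.
Profitability of leafhoppers: 6.06/31.2 = 0.1942 J/s.
Since 0.1942 > R, including leafhoppers increases the long-run rate.

Yes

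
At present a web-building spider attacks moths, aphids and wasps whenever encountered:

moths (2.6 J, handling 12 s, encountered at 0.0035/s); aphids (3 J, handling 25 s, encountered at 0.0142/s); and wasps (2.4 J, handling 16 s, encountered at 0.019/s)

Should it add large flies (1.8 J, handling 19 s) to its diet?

Current rate: (0.0035×2.6 + 0.0142×3 + 0.019×2.4)/(1 + 0.0035×12 + 0.0142×25 + 0.019×16) = 0.0572 J/s.
large flies: E/h = 1.8/19 = 0.09474 J/s.
0.09474 > 0.0572, so adding large flies raises the average — include it.

Yes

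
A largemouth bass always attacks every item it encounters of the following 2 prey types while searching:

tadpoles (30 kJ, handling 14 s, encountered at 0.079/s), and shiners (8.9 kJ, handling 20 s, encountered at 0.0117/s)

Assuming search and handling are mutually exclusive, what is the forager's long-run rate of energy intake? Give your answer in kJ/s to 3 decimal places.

1.057 kJ/s

R = (0.079×30 + 0.0117×8.9) / (1 + 0.079×14 + 0.0117×20) = 2.474/2.34 = 1.057 kJ/s.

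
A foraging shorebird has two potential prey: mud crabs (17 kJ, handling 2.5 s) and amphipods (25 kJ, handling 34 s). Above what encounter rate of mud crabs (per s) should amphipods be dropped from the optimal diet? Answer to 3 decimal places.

The zero-one rule: include amphipods iff E₂/h₂ > λE₁/(1+λh₁). Equality gives the switch point.
λE₁h₂ = E₂ + λE₂h₁ ⇒ λ = E₂/(E₁h₂ − E₂h₁) = 25/(578 − 62.5) = 0.0485 per s.

0.048 per s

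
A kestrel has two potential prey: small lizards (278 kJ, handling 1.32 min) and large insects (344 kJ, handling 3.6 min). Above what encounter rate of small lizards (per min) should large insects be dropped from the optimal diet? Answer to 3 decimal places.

0.629 per min

Drop large insects once their profitability E₂/h₂ falls below the rate achievable on small lizards alone: E₂/h₂ = λE₁/(1 + λh₁).
Solve for λ: λE₁h₂ = E₂(1 + λh₁) → λ(E₁h₂ − E₂h₁) = E₂ → λ = E₂/(E₁h₂ − E₂h₁).
λ = 344/(278×3.6 − 344×1.32) = 344/546.7 = 0.6292 per min.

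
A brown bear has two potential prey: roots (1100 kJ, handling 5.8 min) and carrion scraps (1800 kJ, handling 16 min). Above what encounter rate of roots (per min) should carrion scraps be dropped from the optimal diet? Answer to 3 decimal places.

0.251 per min

Drop carrion scraps once their profitability E₂/h₂ falls below the rate achievable on roots alone: E₂/h₂ = λE₁/(1 + λh₁).
Solve for λ: λE₁h₂ = E₂(1 + λh₁) → λ(E₁h₂ − E₂h₁) = E₂ → λ = E₂/(E₁h₂ − E₂h₁).
λ = 1800/(1100×16 − 1800×5.8) = 1800/7160 = 0.2514 per min.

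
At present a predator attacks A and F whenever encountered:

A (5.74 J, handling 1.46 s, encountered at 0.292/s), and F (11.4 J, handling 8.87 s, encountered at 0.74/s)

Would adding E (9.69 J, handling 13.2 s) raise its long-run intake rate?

No

Current rate: (0.292×5.74 + 0.74×11.4)/(1 + 0.292×1.46 + 0.74×8.87) = 1.266 J/s.
E: E/h = 9.69/13.2 = 0.7341 J/s.
0.7341 < 1.266, so adding E would lower the average — exclude it.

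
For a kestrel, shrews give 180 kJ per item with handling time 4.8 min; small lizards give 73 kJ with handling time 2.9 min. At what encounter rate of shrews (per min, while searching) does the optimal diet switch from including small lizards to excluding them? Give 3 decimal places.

At the threshold, the rate on shrews alone equals the profitability of small lizards: λ·180/(1 + λ·4.8) = 73/2.9 = 25.17.
Rearranging, λ(180 − 25.17×4.8) = 25.17, so λ = 25.17/59.17 = 0.4254 per min.

0.425 per min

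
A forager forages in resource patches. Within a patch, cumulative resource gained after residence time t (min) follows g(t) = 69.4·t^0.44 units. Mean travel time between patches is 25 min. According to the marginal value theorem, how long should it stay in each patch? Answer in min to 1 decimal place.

19.6 min

Optimal t* satisfies g'(t*) = g(t*)/(T + t*).
g'(t) = 0.44·69.4·t^-0.56. Setting 0.44·69.4·t^-0.56 = 69.4·t^0.44/(25+t) gives 0.44(25+t) = t, so 0.56·t = 0.44×25.
t* = 0.44×25/0.56 = 19.64 min.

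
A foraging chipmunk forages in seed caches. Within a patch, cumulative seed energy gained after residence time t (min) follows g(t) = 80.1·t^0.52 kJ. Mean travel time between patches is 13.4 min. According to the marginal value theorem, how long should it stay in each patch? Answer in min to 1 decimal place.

By the marginal value theorem, leave when the instantaneous gain rate g'(t) equals the habitat-wide average g(t)/(T + t).
g'(t) = 0.52·80.1·t^-0.48. Setting 0.52·80.1·t^-0.48 = 80.1·t^0.52/(13.4+t) gives 0.52(13.4+t) = t, so 0.48·t = 0.52×13.4.
t* = 0.52×13.4/0.48 = 14.52 min.

14.5 min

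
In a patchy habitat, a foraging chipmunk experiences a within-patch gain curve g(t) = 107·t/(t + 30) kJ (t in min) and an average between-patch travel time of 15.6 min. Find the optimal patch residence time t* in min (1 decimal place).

21.6 min

By the marginal value theorem, leave when the instantaneous gain rate g'(t) equals the habitat-wide average g(t)/(T + t).
g'(t) = 107·30/(t + 30)². Setting 107·30/(t+30)² = 107t/[(t+30)(15.6+t)] gives 30(15.6+t) = t(t+30), so t² = 30×15.6 = 468.
t* = √468 = 21.63 min.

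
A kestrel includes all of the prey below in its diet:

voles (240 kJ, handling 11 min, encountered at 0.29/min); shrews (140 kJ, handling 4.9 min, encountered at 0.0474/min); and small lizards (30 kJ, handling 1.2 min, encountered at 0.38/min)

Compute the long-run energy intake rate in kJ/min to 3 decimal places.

17.965 kJ/min

Energy encountered per unit search time: 0.29×240 + 0.0474×140 + 0.38×30 = 87.64 kJ/min.
Handling time per unit search time: 0.29×11 + 0.0474×4.9 + 0.38×1.2 = 3.878.
Rate = 87.64/(1 + 3.878) = 17.96 kJ/min.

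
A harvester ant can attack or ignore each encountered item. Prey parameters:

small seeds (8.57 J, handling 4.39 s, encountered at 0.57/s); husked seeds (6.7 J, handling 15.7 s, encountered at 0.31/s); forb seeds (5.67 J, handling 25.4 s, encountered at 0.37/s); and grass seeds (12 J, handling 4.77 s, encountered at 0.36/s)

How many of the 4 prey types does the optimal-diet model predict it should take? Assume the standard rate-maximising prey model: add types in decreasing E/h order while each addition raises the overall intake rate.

2

Profitabilities (E/h, J/s): grass seeds 2.52, small seeds 1.95, husked seeds 0.427, forb seeds 0.223. Add prey in this order while the next type's profitability exceeds the intake rate on those already taken.
Rate on top 1: 1.59. small seeds: 1.95 > 1.59 → include.
Rate on top 2: 1.764. husked seeds: 0.427 < 1.764 → exclude; stop.
Optimal diet: grass seeds, small seeds — 2 of 4 types.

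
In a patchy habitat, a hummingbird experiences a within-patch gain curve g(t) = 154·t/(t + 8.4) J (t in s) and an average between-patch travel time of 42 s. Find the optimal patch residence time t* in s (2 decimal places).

Maximise g(t)/(T+t): set derivative to zero → g'(t)(T+t) = g(t).
g'(t) = 154·8.4/(t + 8.4)². Setting 154·8.4/(t+8.4)² = 154t/[(t+8.4)(42+t)] gives 8.4(42+t) = t(t+8.4), so t² = 8.4×42 = 352.8.
t* = √352.8 = 18.78 s.

18.78 s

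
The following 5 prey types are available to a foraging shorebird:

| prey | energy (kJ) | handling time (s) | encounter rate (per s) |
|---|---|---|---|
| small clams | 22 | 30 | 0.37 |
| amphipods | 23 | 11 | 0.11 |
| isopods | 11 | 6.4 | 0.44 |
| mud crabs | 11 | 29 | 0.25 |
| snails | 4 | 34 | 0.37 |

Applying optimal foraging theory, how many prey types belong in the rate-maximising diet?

Rank by E/h (kJ/s): amphipods 2.09, isopods 1.72, small clams 0.733, mud crabs 0.379, snails 0.118. Include each in turn until the next type's E/h falls below the running intake rate.
Rate on top 1: 1.145. isopods: 1.72 > 1.145 → include.
Rate on top 2: 1.466. small clams: 0.733 < 1.466 → exclude; stop.
Optimal diet: amphipods, isopods — 2 of 5 types.

2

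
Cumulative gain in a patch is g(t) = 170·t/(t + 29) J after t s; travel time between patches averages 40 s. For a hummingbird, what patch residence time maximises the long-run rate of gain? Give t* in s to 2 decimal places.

34.06 s

By the marginal value theorem, leave when the instantaneous gain rate g'(t) equals the habitat-wide average g(t)/(T + t).
g'(t) = 170·29/(t + 29)². Setting 170·29/(t+29)² = 170t/[(t+29)(40+t)] gives 29(40+t) = t(t+29), so t² = 29×40 = 1160.
t* = √1160 = 34.06 s.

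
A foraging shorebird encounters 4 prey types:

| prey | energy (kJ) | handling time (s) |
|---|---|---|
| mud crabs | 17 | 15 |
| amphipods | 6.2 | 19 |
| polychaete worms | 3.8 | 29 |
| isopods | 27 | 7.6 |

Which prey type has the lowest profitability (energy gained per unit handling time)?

polychaete worms

Profitability E/h (kJ/s): mud crabs = 17/15 = 1.13, amphipods = 6.2/19 = 0.326, polychaete worms = 3.8/29 = 0.131, isopods = 27/7.6 = 3.55.
Ranked: isopods > mud crabs > amphipods > polychaete worms.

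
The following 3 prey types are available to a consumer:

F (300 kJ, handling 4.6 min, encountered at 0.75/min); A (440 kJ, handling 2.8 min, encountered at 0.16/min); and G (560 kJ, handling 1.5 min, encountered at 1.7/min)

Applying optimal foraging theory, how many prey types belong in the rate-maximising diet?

1

E/h in descending order: G 373, A 157, F 65.2 kJ/min. The optimal diet is the largest prefix of this list for which every included type satisfies E_i/h_i > R on the types above it.
Rate on top 1: 268.2. A: 157 < 268.2 → exclude; stop.
Optimal diet: G — 1 of 3 types.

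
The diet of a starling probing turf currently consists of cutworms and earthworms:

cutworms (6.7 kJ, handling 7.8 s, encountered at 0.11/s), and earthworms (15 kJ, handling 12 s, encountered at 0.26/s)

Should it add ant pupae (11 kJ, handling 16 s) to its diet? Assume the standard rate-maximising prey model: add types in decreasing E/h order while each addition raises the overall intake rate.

No

Intake rate on the current diet: R = (0.11×6.7 + 0.26×15) / (1 + 0.11×7.8 + 0.26×12) = 4.637/4.978 = 0.9315 kJ/s.
ant pupae: E/h = 11/16 = 0.6875 kJ/s.
Since 0.6875 < R, time spent handling ant pupae is better spent searching.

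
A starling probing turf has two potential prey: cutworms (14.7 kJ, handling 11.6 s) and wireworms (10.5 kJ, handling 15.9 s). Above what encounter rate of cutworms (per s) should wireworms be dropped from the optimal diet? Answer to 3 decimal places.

0.094 per s

At the threshold, the rate on cutworms alone equals the profitability of wireworms: λ·14.7/(1 + λ·11.6) = 10.5/15.9 = 0.6604.
Rearranging, λ(14.7 − 0.6604×11.6) = 0.6604, so λ = 0.6604/7.04 = 0.09381 per s.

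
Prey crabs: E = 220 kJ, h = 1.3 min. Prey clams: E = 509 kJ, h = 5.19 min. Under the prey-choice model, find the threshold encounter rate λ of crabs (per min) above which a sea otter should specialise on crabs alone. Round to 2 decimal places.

1.06 per min

The zero-one rule: include clams iff E₂/h₂ > λE₁/(1+λh₁). Equality gives the switch point.
λE₁h₂ = E₂ + λE₂h₁ ⇒ λ = E₂/(E₁h₂ − E₂h₁) = 509/(1142 − 661.7) = 1.06 per min.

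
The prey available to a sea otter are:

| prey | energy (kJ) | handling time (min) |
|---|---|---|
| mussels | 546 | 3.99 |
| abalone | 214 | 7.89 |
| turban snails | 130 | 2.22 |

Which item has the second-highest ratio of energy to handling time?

Profitability E/h (kJ/min): mussels = 546/3.99 = 137, abalone = 214/7.89 = 27.1, turban snails = 130/2.22 = 58.6.
Ranked: mussels > turban snails > abalone.

turban snails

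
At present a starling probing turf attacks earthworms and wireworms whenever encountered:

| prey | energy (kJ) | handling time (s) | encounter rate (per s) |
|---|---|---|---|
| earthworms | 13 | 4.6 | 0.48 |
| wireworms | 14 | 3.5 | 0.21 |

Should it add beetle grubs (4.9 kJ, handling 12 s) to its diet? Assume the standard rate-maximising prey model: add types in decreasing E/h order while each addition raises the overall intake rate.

Intake rate on the current diet: R = (0.48×13 + 0.21×14) / (1 + 0.48×4.6 + 0.21×3.5) = 9.18/3.943 = 2.328 kJ/s.
Profitability of beetle grubs: 4.9/12 = 0.4083 kJ/s.
Since 0.4083 < R, time spent handling beetle grubs is better spent searching.

No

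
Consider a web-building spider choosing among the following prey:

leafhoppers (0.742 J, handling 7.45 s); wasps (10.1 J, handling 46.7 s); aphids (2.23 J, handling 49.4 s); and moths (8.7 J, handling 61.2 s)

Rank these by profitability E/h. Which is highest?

Profitability E/h (J/s): leafhoppers = 0.742/7.45 = 0.0996, wasps = 10.1/46.7 = 0.216, aphids = 2.23/49.4 = 0.0451, moths = 8.7/61.2 = 0.142.
Ranked: wasps > moths > leafhoppers > aphids.

wasps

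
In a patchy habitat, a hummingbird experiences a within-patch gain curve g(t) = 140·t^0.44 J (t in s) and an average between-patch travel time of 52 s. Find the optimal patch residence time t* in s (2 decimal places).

40.86 s

Optimal t* satisfies g'(t*) = g(t*)/(T + t*).
g'(t) = 0.44·140·t^-0.56. Setting 0.44·140·t^-0.56 = 140·t^0.44/(52+t) gives 0.44(52+t) = t, so 0.56·t = 0.44×52.
t* = 0.44×52/0.56 = 40.86 s.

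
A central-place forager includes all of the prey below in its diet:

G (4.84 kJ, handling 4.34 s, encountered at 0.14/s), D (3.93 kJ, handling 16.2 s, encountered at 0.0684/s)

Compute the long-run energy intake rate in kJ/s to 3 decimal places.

0.348 kJ/s

R = (0.14×4.84 + 0.0684×3.93) / (1 + 0.14×4.34 + 0.0684×16.2) = 0.9464/2.716 = 0.3485 kJ/s.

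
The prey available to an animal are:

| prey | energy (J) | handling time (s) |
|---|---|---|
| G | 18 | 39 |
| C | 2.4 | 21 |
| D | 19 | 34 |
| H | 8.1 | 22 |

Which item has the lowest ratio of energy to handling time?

Profitability E/h (J/s): G = 18/39 = 0.462, C = 2.4/21 = 0.114, D = 19/34 = 0.559, H = 8.1/22 = 0.368.
Ranked: D > G > H > C.

C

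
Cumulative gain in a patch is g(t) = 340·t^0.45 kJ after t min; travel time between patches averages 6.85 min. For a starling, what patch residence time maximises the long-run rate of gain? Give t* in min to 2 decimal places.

Optimal t* satisfies g'(t*) = g(t*)/(T + t*).
g'(t) = 0.45·340·t^-0.55. Setting 0.45·340·t^-0.55 = 340·t^0.45/(6.85+t) gives 0.45(6.85+t) = t, so 0.55·t = 0.45×6.85.
t* = 0.45×6.85/0.55 = 5.605 min.

5.60 min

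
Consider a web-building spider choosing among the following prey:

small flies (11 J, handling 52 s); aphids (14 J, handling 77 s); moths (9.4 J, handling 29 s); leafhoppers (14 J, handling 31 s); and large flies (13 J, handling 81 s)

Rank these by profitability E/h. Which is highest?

leafhoppers

Profitability E/h (J/s): small flies = 11/52 = 0.212, aphids = 14/77 = 0.182, moths = 9.4/29 = 0.324, leafhoppers = 14/31 = 0.452, large flies = 13/81 = 0.16.
Ranked: leafhoppers > moths > small flies > aphids > large flies.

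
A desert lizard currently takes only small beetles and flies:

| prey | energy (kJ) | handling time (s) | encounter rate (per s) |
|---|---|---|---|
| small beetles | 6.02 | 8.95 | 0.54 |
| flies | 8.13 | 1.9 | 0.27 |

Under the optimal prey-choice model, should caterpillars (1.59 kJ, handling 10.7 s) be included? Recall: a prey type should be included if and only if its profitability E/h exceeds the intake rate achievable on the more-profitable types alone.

Intake rate on the current diet: R = (0.54×6.02 + 0.27×8.13) / (1 + 0.54×8.95 + 0.27×1.9) = 5.446/6.346 = 0.8582 kJ/s.
caterpillars: E/h = 1.59/10.7 = 0.1486 kJ/s.
Since 0.1486 < R, time spent handling caterpillars is better spent searching.

No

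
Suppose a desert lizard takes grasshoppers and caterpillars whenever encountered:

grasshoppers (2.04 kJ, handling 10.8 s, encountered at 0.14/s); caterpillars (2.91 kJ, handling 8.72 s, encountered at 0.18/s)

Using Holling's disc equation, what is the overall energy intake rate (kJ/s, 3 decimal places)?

0.198 kJ/s

R = (0.14×2.04 + 0.18×2.91) / (1 + 0.14×10.8 + 0.18×8.72) = 0.8094/4.082 = 0.1983 kJ/s.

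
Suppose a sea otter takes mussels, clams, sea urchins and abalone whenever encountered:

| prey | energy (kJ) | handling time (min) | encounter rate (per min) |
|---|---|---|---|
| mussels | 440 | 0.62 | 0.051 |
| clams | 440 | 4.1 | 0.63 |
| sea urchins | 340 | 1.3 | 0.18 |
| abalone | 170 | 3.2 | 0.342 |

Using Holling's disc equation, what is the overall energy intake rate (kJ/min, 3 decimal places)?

84.762 kJ/min

Energy encountered per unit search time: 0.051×440 + 0.63×440 + 0.18×340 + 0.342×170 = 419 kJ/min.
Handling time per unit search time: 0.051×0.62 + 0.63×4.1 + 0.18×1.3 + 0.342×3.2 = 3.943.
Rate = 419/(1 + 3.943) = 84.76 kJ/min.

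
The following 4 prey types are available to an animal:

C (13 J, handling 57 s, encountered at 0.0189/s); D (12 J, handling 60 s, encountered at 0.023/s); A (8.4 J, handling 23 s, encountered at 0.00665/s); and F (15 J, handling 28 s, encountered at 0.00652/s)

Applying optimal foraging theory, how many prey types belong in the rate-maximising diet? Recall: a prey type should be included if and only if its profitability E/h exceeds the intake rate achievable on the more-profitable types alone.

Rank by E/h (J/s): F 0.536, A 0.365, C 0.228, D 0.2. Include each in turn until the next type's E/h falls below the running intake rate.
Rate on top 1: 0.0827. A: 0.365 > 0.0827 → include.
Rate on top 2: 0.1151. C: 0.228 > 0.1151 → include.
Rate on top 3: 0.1655. D: 0.2 > 0.1655 → include.
Optimal diet: F, A, C, D — 4 of 4 types.

4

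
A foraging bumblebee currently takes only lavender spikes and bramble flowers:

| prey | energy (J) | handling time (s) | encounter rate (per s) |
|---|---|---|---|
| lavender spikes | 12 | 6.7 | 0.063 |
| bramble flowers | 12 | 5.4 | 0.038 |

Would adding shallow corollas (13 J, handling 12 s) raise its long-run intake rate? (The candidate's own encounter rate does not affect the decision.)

Yes

On lavender spikes and bramble flowers alone, R = ΣλE/(1+Σλh) = 1.212/1.627 = 0.7448 J/s.
Profitability of shallow corollas: 13/12 = 1.083 J/s.
Since 1.083 > R, including shallow corollas increases the long-run rate.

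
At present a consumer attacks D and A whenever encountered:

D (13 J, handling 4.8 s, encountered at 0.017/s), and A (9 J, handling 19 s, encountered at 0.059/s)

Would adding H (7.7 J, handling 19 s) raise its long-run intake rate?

On D and A alone, R = ΣλE/(1+Σλh) = 0.752/2.203 = 0.3414 J/s.
Profitability of H: 7.7/19 = 0.4053 J/s.
0.4053 > 0.3414, so adding H raises the average — include it.

Yes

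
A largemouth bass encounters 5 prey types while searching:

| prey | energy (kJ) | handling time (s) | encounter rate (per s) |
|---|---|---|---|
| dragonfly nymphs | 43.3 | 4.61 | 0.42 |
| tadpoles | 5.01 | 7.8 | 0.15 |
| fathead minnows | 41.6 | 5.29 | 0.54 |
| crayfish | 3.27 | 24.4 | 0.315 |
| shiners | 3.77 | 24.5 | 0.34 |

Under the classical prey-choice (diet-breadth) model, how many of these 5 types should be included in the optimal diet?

2

E/h in descending order: dragonfly nymphs 9.39, fathead minnows 7.86, tadpoles 0.642, shiners 0.154, crayfish 0.134 kJ/s. The optimal diet is the largest prefix of this list for which every included type satisfies E_i/h_i > R on the types above it.
Rate on top 1: 6.194. fathead minnows: 7.86 > 6.194 → include.
Rate on top 2: 7.017. tadpoles: 0.642 < 7.017 → exclude; stop.
Optimal diet: dragonfly nymphs, fathead minnows — 2 of 5 types.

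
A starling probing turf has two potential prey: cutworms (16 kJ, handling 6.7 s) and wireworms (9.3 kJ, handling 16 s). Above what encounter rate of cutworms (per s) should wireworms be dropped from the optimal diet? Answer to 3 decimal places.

At the threshold, the rate on cutworms alone equals the profitability of wireworms: λ·16/(1 + λ·6.7) = 9.3/16 = 0.5813.
Rearranging, λ(16 − 0.5813×6.7) = 0.5813, so λ = 0.5813/12.11 = 0.04801 per s.

0.048 per s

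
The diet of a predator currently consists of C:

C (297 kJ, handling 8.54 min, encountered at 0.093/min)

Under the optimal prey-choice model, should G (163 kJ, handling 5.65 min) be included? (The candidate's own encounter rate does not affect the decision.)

Yes

On C alone, R = ΣλE/(1+Σλh) = 27.62/1.794 = 15.39 kJ/min.
Profitability of G: 163/5.65 = 28.85 kJ/min.
28.85 > 15.39, so adding G raises the average — include it.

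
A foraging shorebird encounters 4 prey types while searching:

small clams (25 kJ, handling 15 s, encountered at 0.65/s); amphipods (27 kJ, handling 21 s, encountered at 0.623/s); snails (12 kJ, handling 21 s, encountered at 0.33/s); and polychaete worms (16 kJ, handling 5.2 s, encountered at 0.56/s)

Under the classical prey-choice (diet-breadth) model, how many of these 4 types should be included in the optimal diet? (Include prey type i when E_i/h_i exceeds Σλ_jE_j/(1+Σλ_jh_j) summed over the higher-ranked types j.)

1

E/h in descending order: polychaete worms 3.08, small clams 1.67, amphipods 1.29, snails 0.571 kJ/s. The optimal diet is the largest prefix of this list for which every included type satisfies E_i/h_i > R on the types above it.
Rate on top 1: 2.29. small clams: 1.67 < 2.29 → exclude; stop.
Optimal diet: polychaete worms — 1 of 4 types.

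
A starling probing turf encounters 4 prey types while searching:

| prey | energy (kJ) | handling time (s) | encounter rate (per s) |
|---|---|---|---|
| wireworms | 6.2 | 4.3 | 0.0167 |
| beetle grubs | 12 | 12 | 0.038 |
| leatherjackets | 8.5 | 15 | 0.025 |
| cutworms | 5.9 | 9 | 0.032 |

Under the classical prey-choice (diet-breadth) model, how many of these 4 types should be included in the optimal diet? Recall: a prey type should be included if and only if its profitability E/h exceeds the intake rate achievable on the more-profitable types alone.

4

Profitabilities (E/h, kJ/s): wireworms 1.44, beetle grubs 1, cutworms 0.656, leatherjackets 0.567. Add prey in this order while the next type's profitability exceeds the intake rate on those already taken.
Rate on top 1: 0.0966. beetle grubs: 1 > 0.0966 → include.
Rate on top 2: 0.3662. cutworms: 0.656 > 0.3662 → include.
Rate on top 3: 0.4121. leatherjackets: 0.567 > 0.4121 → include.
Optimal diet: wireworms, beetle grubs, cutworms, leatherjackets — 4 of 4 types.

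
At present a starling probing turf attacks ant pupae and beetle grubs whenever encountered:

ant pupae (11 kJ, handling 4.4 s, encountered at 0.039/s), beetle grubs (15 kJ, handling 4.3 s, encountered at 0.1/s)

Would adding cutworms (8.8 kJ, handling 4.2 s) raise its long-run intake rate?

Yes

Current rate: (0.039×11 + 0.1×15)/(1 + 0.039×4.4 + 0.1×4.3) = 1.204 kJ/s.
cutworms: E/h = 8.8/4.2 = 2.095 kJ/s.
Since 2.095 > R, including cutworms increases the long-run rate.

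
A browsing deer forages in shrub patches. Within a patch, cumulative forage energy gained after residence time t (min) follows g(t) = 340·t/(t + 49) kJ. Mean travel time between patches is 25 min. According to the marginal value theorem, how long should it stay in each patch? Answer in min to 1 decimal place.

Optimal t* satisfies g'(t*) = g(t*)/(T + t*).
g'(t) = 340·49/(t + 49)². Setting 340·49/(t+49)² = 340t/[(t+49)(25+t)] gives 49(25+t) = t(t+49), so t² = 49×25 = 1225.
t* = √1225 = 35 min.

35.0 min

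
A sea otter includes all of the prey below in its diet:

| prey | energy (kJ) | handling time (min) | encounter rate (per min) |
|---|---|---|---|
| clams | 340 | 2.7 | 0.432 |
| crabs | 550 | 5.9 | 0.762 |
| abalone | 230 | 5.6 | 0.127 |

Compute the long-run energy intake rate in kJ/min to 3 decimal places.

80.721 kJ/min

R = (0.432×340 + 0.762×550 + 0.127×230) / (1 + 0.432×2.7 + 0.762×5.9 + 0.127×5.6) = 595.2/7.373 = 80.72 kJ/min.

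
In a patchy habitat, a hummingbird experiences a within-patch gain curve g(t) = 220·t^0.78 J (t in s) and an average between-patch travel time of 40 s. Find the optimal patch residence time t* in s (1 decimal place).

141.8 s

By the marginal value theorem, leave when the instantaneous gain rate g'(t) equals the habitat-wide average g(t)/(T + t).
g'(t) = 0.78·220·t^-0.22. Setting 0.78·220·t^-0.22 = 220·t^0.78/(40+t) gives 0.78(40+t) = t, so 0.22·t = 0.78×40.
t* = 0.78×40/0.22 = 141.8 s.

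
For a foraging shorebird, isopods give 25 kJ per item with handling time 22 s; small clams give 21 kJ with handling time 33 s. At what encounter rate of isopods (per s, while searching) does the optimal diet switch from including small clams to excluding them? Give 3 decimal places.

The zero-one rule: include small clams iff E₂/h₂ > λE₁/(1+λh₁). Equality gives the switch point.
λE₁h₂ = E₂ + λE₂h₁ ⇒ λ = E₂/(E₁h₂ − E₂h₁) = 21/(825 − 462) = 0.05785 per s.

0.058 per s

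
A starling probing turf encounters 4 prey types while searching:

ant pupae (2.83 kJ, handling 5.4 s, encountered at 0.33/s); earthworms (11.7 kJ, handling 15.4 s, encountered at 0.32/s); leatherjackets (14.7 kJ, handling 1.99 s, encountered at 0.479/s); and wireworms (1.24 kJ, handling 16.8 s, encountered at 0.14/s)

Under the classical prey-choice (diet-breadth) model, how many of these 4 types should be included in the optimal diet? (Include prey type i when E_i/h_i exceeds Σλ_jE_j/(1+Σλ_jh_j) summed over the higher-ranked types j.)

1

Profitabilities (E/h, kJ/s): leatherjackets 7.39, earthworms 0.76, ant pupae 0.524, wireworms 0.0738. Add prey in this order while the next type's profitability exceeds the intake rate on those already taken.
Rate on top 1: 3.605. earthworms: 0.76 < 3.605 → exclude; stop.
Optimal diet: leatherjackets — 1 of 4 types.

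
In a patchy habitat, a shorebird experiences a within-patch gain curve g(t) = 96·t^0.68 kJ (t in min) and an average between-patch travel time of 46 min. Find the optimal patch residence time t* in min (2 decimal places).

By the marginal value theorem, leave when the instantaneous gain rate g'(t) equals the habitat-wide average g(t)/(T + t).
g'(t) = 0.68·96·t^-0.32. Setting 0.68·96·t^-0.32 = 96·t^0.68/(46+t) gives 0.68(46+t) = t, so 0.32·t = 0.68×46.
t* = 0.68×46/0.32 = 97.75 min.

97.75 min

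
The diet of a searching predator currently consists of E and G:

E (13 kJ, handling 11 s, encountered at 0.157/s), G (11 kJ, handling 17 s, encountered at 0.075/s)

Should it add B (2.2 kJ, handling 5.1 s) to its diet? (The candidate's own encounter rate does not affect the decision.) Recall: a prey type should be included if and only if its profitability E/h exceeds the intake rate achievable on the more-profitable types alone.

No

Current rate: (0.157×13 + 0.075×11)/(1 + 0.157×11 + 0.075×17) = 0.7161 kJ/s.
B: E/h = 2.2/5.1 = 0.4314 kJ/s.
Since 0.4314 < R, time spent handling B is better spent searching.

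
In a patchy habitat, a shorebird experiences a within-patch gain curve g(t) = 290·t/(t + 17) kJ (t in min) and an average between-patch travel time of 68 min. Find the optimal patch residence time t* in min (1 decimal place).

34.0 min

Maximise g(t)/(T+t): set derivative to zero → g'(t)(T+t) = g(t).
g'(t) = 290·17/(t + 17)². Setting 290·17/(t+17)² = 290t/[(t+17)(68+t)] gives 17(68+t) = t(t+17), so t² = 17×68 = 1156.
t* = √1156 = 34 min.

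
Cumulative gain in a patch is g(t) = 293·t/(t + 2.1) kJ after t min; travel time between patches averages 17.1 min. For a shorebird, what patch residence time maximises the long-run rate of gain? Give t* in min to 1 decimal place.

6.0 min

By the marginal value theorem, leave when the instantaneous gain rate g'(t) equals the habitat-wide average g(t)/(T + t).
g'(t) = 293·2.1/(t + 2.1)². Setting 293·2.1/(t+2.1)² = 293t/[(t+2.1)(17.1+t)] gives 2.1(17.1+t) = t(t+2.1), so t² = 2.1×17.1 = 35.91.
t* = √35.91 = 5.992 min.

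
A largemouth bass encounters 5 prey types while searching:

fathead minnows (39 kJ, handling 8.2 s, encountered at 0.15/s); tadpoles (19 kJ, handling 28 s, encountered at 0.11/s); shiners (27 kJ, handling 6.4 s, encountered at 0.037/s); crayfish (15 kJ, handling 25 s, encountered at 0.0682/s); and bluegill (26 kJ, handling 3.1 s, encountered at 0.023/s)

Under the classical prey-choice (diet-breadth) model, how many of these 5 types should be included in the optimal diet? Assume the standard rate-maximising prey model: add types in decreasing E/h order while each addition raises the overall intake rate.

Rank by E/h (kJ/s): bluegill 8.39, fathead minnows 4.76, shiners 4.22, tadpoles 0.679, crayfish 0.6. Include each in turn until the next type's E/h falls below the running intake rate.
Rate on top 1: 0.5582. fathead minnows: 4.76 > 0.5582 → include.
Rate on top 2: 2.802. shiners: 4.22 > 2.802 → include.
Rate on top 3: 2.934. tadpoles: 0.679 < 2.934 → exclude; stop.
Optimal diet: bluegill, fathead minnows, shiners — 3 of 5 types.

3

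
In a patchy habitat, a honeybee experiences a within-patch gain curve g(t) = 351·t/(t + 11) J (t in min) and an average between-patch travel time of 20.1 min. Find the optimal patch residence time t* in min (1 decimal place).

14.9 min

By the marginal value theorem, leave when the instantaneous gain rate g'(t) equals the habitat-wide average g(t)/(T + t).
g'(t) = 351·11/(t + 11)². Setting 351·11/(t+11)² = 351t/[(t+11)(20.1+t)] gives 11(20.1+t) = t(t+11), so t² = 11×20.1 = 221.1.
t* = √221.1 = 14.87 min.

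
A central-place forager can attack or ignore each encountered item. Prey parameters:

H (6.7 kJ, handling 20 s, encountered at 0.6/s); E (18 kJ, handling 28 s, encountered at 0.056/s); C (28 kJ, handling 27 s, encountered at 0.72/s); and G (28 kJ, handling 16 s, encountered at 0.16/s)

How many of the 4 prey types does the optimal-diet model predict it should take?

1

Profitabilities (E/h, kJ/s): G 1.75, C 1.04, E 0.643, H 0.335. Add prey in this order while the next type's profitability exceeds the intake rate on those already taken.
Rate on top 1: 1.258. C: 1.04 < 1.258 → exclude; stop.
Optimal diet: G — 1 of 4 types.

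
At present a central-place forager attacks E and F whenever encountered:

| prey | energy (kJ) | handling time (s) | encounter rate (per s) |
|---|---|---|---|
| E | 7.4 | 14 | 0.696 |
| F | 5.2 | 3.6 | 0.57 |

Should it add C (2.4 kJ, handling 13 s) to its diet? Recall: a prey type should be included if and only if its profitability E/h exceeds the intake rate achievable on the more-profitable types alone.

No

Intake rate on the current diet: R = (0.696×7.4 + 0.57×5.2) / (1 + 0.696×14 + 0.57×3.6) = 8.114/12.8 = 0.6341 kJ/s.
C: E/h = 2.4/13 = 0.1846 kJ/s.
Since 0.1846 < R, time spent handling C is better spent searching.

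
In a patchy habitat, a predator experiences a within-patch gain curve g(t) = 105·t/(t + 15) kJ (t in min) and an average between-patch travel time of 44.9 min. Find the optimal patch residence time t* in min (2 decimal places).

25.95 min

Maximise g(t)/(T+t): set derivative to zero → g'(t)(T+t) = g(t).
g'(t) = 105·15/(t + 15)². Setting 105·15/(t+15)² = 105t/[(t+15)(44.9+t)] gives 15(44.9+t) = t(t+15), so t² = 15×44.9 = 673.5.
t* = √673.5 = 25.95 min.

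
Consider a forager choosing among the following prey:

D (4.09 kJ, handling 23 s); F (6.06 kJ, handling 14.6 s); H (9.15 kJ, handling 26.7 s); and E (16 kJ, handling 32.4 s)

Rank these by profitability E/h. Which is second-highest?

F

In descending order of E/h:
E: 16/32.4 = 0.494 kJ/s
F: 6.06/14.6 = 0.415 kJ/s
H: 9.15/26.7 = 0.343 kJ/s
D: 4.09/23 = 0.178 kJ/s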